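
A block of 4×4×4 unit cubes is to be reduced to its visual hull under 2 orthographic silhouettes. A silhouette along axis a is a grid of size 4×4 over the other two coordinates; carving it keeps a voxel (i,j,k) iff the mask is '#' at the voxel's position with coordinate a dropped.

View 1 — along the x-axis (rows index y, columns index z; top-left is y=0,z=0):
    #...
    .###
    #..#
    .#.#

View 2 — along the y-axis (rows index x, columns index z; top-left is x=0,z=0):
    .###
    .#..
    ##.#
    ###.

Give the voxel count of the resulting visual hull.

full grid |V| = 64
step 1: project along x, AND mask (8/16) → |grid| = 32
step 2: project along y, AND mask (10/16) → |grid| = 20

remaining voxels: 20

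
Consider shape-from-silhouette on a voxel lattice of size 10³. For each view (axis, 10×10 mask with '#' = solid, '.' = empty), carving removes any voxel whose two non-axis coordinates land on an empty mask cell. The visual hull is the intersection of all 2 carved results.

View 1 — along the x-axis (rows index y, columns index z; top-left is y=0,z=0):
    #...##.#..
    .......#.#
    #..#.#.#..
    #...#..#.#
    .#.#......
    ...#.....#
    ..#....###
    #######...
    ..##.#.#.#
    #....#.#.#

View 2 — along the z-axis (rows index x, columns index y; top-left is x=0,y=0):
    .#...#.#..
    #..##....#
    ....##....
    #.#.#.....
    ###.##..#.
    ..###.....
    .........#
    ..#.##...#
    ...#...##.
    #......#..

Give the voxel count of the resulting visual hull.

before carving: 1000 voxels (10×10×10)
V1 x: intersect with YZ mask (38 set) -- 380 left
V2 z: intersect with XY mask (31 set) -- 111 left

111 voxels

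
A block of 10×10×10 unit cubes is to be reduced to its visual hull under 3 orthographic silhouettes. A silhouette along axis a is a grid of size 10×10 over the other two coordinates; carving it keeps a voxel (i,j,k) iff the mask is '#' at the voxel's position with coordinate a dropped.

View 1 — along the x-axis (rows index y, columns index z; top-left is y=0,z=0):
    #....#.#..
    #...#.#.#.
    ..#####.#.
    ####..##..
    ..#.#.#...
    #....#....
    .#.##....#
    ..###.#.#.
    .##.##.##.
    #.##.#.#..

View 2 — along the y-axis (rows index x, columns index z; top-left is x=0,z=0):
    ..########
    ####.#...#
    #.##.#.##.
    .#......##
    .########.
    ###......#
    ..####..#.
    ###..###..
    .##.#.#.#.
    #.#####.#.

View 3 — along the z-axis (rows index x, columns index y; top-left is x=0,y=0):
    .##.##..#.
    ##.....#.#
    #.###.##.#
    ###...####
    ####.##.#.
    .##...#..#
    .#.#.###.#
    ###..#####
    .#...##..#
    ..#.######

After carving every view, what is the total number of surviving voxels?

start: 10×10×10 = 1000 voxels
V1 x: intersect with YZ mask (44 set) -- 440 left
V2 y: intersect with XZ mask (58 set) -- 265 left
V3 z: intersect with XY mask (59 set) -- 154 left

154 voxels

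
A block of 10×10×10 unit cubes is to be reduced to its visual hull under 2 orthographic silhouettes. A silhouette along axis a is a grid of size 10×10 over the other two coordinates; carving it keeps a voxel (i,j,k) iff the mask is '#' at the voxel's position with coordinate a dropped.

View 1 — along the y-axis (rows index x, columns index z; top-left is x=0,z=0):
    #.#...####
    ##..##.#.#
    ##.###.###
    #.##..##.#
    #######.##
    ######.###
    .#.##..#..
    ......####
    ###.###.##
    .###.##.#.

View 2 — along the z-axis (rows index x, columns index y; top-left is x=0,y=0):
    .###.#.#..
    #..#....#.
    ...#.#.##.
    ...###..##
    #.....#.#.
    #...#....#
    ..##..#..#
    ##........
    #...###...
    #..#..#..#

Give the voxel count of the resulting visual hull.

before carving: 1000 voxels (10×10×10)
carve view 1 (along y, XZ-mask fill 66/100): 660 voxels remain
carve view 2 (along z, XY-mask fill 37/100): 244 voxels remain

244 voxels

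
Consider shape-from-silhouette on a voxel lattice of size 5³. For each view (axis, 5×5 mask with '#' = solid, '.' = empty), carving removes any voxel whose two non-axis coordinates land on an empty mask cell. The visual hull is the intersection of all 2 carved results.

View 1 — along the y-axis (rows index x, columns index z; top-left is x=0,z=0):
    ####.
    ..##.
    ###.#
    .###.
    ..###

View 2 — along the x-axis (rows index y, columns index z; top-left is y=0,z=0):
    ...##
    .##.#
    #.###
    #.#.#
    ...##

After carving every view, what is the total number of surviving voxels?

|visual hull| = 44

start: 5×5×5 = 125 voxels
[1] y-view keeps 16 columns → grid now 80
[2] x-view keeps 14 columns → grid now 44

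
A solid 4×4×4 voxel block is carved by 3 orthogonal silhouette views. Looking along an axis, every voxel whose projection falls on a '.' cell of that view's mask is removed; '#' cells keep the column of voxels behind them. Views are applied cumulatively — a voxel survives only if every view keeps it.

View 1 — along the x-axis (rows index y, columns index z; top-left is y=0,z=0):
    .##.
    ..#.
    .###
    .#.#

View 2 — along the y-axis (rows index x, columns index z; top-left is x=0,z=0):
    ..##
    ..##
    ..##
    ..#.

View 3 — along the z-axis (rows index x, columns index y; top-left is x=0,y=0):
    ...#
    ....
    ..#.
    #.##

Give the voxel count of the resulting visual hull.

full grid |V| = 64
carve view 1 (along x, YZ-mask fill 8/16): 32 voxels remain
carve view 2 (along y, XZ-mask fill 7/16): 18 voxels remain
carve view 3 (along z, XY-mask fill 5/16): 5 voxels remain

|visual hull| = 5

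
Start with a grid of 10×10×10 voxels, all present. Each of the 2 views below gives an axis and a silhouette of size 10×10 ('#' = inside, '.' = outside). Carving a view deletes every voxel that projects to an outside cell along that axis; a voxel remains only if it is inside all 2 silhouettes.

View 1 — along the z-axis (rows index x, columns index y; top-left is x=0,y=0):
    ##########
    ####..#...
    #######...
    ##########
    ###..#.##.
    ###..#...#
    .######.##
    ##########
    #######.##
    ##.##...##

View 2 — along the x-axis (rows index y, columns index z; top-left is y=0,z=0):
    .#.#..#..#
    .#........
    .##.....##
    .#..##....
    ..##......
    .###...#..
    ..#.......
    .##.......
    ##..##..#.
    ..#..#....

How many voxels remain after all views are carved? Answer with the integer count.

initial block: 10^3 = 1000
after view 1 [z-axis, 76 of 100 cells solid] → remaining = 760
after view 2 [x-axis, 28 of 100 cells solid] → remaining = 216

voxel count = 216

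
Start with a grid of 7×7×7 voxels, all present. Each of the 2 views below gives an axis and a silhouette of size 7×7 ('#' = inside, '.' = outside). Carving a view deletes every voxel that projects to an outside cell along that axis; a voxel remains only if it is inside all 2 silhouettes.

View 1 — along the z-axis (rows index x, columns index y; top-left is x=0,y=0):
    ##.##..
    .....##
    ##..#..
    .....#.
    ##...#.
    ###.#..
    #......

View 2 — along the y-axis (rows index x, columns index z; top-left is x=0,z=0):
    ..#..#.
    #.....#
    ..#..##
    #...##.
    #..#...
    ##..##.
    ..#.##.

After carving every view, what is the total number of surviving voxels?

full grid |V| = 343
[1] z-view keeps 18 columns → grid now 126
[2] y-view keeps 19 columns → grid now 49

remaining voxels: 49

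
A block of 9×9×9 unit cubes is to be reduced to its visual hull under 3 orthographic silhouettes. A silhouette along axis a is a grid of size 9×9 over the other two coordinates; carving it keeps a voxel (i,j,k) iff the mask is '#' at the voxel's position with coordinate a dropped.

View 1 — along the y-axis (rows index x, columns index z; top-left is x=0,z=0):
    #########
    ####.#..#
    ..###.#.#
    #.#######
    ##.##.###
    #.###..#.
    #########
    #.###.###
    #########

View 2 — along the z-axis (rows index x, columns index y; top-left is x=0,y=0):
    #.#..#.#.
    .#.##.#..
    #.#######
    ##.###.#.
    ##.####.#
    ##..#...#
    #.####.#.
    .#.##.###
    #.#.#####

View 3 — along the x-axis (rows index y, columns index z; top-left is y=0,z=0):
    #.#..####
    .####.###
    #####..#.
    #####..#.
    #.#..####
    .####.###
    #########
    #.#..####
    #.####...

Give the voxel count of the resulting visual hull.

before carving: 729 voxels (9×9×9)
carve view 1 (along y, XZ-mask fill 65/81): 585 voxels remain
carve view 2 (along z, XY-mask fill 52/81): 376 voxels remain
carve view 3 (along x, YZ-mask fill 58/81): 269 voxels remain

269 voxels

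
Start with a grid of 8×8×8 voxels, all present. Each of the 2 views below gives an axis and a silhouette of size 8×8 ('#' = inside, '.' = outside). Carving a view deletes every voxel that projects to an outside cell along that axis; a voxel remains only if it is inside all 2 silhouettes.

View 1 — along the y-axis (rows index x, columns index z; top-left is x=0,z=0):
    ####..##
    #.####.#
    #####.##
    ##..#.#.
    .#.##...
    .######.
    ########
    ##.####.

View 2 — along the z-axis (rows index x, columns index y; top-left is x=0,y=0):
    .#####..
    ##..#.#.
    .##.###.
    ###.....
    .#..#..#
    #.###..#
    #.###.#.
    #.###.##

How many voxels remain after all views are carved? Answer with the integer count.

216 voxels

start: 8×8×8 = 512 voxels
carve view 1 (along y, XZ-mask fill 46/64): 368 voxels remain
carve view 2 (along z, XY-mask fill 36/64): 216 voxels remain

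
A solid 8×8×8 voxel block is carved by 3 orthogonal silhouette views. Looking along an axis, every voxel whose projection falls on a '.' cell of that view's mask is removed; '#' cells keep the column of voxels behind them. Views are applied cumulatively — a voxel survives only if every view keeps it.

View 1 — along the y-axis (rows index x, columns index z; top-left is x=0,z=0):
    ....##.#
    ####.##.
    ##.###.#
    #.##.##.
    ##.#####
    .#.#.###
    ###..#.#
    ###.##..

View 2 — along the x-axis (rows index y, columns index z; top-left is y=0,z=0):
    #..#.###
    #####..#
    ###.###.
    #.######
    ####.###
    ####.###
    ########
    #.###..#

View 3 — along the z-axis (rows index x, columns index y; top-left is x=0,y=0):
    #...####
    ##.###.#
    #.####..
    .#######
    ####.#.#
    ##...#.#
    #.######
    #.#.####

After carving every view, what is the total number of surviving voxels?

|visual hull| = 189

full grid |V| = 512
V1 y: intersect with XZ mask (42 set) -- 336 left
V2 x: intersect with YZ mask (51 set) -- 268 left
V3 z: intersect with XY mask (46 set) -- 189 left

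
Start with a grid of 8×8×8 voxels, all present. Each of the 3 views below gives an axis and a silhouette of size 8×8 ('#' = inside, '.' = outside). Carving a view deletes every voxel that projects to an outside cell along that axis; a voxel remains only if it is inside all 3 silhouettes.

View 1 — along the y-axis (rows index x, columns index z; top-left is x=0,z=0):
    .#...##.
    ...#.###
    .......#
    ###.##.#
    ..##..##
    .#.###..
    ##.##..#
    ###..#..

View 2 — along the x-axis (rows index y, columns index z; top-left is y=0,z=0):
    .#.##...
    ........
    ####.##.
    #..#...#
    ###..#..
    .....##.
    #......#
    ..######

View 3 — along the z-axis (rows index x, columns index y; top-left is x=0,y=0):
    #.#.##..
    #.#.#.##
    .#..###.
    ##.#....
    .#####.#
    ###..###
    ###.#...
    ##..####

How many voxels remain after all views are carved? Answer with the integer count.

initial block: 8^3 = 512
step 1: project along y, AND mask (31/64) → |grid| = 248
step 2: project along x, AND mask (26/64) → |grid| = 102
step 3: project along z, AND mask (38/64) → |grid| = 61

|visual hull| = 61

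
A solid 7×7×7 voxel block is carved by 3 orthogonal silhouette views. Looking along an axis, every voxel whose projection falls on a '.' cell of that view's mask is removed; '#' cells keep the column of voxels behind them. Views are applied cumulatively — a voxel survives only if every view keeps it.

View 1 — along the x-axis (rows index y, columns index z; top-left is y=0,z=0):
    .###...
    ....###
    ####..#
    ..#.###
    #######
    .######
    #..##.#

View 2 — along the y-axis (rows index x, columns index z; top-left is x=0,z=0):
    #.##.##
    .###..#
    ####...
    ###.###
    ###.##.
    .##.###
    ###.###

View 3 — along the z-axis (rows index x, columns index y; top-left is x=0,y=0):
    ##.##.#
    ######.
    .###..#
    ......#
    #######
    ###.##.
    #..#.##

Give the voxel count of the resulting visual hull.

remaining voxels: 96

start: 7×7×7 = 343 voxels
[1] x-view keeps 32 columns → grid now 224
[2] y-view keeps 35 columns → grid now 159
[3] z-view keeps 32 columns → grid now 96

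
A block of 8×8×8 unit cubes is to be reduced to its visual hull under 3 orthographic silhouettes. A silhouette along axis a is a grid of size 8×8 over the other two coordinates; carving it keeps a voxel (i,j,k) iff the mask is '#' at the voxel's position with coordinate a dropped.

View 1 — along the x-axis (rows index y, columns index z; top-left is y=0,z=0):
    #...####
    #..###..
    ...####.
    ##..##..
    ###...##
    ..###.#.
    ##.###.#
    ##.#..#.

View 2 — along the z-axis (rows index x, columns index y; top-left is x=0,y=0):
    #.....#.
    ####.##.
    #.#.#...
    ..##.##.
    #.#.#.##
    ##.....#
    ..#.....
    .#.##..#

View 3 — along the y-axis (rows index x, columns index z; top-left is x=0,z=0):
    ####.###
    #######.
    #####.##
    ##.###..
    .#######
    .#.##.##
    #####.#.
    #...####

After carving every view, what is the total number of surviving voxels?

|visual hull| = 102

start: 8×8×8 = 512 voxels
[1] x-view keeps 36 columns → grid now 288
[2] z-view keeps 28 columns → grid now 128
[3] y-view keeps 49 columns → grid now 102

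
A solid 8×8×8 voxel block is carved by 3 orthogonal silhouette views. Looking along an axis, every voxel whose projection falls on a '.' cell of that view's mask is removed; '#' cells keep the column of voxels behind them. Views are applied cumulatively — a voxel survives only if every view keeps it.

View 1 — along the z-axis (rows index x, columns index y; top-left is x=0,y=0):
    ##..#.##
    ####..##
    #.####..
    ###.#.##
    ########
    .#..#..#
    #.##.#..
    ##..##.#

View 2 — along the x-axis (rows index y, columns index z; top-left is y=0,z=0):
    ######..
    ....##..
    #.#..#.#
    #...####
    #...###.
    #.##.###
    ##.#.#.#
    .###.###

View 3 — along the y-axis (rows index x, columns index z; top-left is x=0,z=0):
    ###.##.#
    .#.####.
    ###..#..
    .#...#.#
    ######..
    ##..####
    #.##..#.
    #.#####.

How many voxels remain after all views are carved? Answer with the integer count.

remaining voxels: 131

initial block: 8^3 = 512
  1. axis=2 (XY plane), |mask|=42  ⇒  voxels=336
  2. axis=0 (YZ plane), |mask|=38  ⇒  voxels=198
  3. axis=1 (XZ plane), |mask|=40  ⇒  voxels=131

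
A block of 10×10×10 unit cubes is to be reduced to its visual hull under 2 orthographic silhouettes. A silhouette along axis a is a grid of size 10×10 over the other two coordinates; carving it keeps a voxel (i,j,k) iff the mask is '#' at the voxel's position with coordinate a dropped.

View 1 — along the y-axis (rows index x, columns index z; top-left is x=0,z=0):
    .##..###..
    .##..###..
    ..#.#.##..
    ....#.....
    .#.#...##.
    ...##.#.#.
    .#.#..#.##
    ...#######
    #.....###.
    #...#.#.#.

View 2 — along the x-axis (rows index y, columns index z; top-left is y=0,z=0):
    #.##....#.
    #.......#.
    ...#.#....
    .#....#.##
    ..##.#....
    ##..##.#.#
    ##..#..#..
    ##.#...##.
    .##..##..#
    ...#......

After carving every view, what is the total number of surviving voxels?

voxel count = 145

initial block: 10^3 = 1000
after view 1 [y-axis, 43 of 100 cells solid] → remaining = 430
after view 2 [x-axis, 36 of 100 cells solid] → remaining = 145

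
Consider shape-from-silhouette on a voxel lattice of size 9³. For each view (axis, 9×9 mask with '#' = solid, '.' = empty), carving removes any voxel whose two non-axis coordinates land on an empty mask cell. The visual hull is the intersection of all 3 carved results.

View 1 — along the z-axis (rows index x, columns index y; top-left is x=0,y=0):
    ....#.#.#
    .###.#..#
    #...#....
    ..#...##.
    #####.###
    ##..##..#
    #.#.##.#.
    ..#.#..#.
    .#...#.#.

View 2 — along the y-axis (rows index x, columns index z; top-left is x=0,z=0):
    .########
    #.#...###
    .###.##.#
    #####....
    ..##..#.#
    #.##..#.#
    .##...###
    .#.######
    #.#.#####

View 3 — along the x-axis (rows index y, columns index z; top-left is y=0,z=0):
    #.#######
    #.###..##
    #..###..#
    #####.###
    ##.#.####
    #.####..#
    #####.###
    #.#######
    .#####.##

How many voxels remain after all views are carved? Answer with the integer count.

|visual hull| = 154

initial block: 9^3 = 729
step 1: project along z, AND mask (37/81) → |grid| = 333
step 2: project along y, AND mask (52/81) → |grid| = 200
step 3: project along x, AND mask (63/81) → |grid| = 154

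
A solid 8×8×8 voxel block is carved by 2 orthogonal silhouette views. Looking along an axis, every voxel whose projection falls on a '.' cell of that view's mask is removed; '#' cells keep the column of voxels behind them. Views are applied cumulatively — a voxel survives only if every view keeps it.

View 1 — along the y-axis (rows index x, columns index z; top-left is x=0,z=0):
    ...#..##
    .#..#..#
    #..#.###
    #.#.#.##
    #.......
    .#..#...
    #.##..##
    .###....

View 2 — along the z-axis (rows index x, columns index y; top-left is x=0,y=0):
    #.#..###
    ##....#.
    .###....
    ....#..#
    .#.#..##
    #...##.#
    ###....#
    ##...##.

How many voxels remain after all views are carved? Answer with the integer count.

start: 8×8×8 = 512 voxels
  1. axis=1 (XZ plane), |mask|=27  ⇒  voxels=216
  2. axis=2 (XY plane), |mask|=29  ⇒  voxels=93

remaining voxels: 93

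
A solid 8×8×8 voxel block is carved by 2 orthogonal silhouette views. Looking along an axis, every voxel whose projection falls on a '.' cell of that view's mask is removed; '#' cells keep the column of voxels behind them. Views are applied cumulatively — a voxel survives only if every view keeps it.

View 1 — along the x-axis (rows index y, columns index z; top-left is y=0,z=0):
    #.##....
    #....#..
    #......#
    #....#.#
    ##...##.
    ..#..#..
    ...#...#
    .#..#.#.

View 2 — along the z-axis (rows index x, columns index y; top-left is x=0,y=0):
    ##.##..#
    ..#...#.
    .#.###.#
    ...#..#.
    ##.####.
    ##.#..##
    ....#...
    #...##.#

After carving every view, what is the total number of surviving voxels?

start: 8×8×8 = 512 voxels
carve view 1 (along x, YZ-mask fill 21/64): 168 voxels remain
carve view 2 (along z, XY-mask fill 30/64): 83 voxels remain

83 voxels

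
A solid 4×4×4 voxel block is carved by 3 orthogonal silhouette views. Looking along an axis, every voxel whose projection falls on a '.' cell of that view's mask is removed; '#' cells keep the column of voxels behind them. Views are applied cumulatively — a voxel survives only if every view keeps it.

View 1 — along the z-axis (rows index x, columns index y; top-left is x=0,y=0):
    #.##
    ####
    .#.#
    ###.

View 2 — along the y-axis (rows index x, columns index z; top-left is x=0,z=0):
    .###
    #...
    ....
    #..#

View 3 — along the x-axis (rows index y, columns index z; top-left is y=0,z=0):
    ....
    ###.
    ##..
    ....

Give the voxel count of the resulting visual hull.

full grid |V| = 64
carve view 1 (along z, XY-mask fill 12/16): 48 voxels remain
carve view 2 (along y, XZ-mask fill 6/16): 19 voxels remain
carve view 3 (along x, YZ-mask fill 5/16): 5 voxels remain

5 voxels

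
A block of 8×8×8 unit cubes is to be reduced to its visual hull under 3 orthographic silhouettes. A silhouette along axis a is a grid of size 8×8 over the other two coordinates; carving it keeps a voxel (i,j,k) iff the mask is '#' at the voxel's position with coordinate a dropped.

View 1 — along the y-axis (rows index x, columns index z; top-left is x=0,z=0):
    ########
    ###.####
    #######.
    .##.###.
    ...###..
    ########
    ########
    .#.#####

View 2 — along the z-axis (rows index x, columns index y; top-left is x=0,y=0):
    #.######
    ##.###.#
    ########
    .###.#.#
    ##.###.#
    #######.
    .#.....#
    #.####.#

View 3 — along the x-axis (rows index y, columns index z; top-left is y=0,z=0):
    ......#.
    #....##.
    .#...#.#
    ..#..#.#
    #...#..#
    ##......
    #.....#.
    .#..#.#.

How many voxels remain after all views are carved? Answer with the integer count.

full grid |V| = 512
[1] y-view keeps 52 columns → grid now 416
[2] z-view keeps 47 columns → grid now 305
[3] x-view keeps 20 columns → grid now 98

|visual hull| = 98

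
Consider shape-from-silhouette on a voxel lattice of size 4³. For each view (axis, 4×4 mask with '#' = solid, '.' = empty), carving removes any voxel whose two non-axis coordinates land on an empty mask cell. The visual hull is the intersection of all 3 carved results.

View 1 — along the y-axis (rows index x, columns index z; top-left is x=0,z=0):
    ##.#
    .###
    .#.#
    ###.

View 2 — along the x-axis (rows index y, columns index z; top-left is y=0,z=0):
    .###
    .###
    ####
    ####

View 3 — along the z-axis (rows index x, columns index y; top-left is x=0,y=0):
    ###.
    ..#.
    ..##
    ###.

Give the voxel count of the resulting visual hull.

voxel count = 21

initial block: 4^3 = 64
  1. axis=1 (XZ plane), |mask|=11  ⇒  voxels=44
  2. axis=0 (YZ plane), |mask|=14  ⇒  voxels=40
  3. axis=2 (XY plane), |mask|=9  ⇒  voxels=21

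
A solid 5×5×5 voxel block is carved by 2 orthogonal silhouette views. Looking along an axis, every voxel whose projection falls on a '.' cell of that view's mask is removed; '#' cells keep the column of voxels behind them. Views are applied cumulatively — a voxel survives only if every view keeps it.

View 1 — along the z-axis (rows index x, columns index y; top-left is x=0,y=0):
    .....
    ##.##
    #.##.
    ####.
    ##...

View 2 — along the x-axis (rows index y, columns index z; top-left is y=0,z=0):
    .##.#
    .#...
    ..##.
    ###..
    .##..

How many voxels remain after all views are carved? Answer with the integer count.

voxel count = 30

start: 5×5×5 = 125 voxels
after view 1 [z-axis, 13 of 25 cells solid] → remaining = 65
after view 2 [x-axis, 11 of 25 cells solid] → remaining = 30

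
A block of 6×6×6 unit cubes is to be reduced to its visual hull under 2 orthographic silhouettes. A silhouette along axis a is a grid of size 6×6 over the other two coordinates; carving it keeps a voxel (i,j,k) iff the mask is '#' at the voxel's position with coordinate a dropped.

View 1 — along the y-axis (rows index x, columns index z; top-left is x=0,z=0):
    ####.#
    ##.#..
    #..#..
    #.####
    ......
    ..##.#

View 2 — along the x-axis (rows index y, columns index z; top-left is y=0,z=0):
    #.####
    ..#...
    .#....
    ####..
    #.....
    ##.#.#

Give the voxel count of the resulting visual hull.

full grid |V| = 216
[1] y-view keeps 18 columns → grid now 108
[2] x-view keeps 16 columns → grid now 53

remaining voxels: 53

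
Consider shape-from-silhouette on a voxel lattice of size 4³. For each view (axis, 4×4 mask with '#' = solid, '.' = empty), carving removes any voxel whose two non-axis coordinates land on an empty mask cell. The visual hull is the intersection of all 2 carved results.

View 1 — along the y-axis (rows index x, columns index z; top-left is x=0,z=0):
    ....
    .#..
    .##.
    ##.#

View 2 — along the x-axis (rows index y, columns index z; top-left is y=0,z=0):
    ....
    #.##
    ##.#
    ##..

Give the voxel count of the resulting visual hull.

start: 4×4×4 = 64 voxels
  1. axis=1 (XZ plane), |mask|=6  ⇒  voxels=24
  2. axis=0 (YZ plane), |mask|=8  ⇒  voxels=12

voxel count = 12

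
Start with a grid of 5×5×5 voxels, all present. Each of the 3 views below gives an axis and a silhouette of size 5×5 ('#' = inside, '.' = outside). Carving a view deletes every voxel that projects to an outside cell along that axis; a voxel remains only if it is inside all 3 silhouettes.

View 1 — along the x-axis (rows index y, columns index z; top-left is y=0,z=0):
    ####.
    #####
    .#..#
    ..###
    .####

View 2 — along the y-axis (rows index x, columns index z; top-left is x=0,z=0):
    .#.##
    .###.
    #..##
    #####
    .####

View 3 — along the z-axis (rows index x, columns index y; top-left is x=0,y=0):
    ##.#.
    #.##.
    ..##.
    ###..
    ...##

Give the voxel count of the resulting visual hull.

remaining voxels: 34

initial block: 5^3 = 125
[1] x-view keeps 18 columns → grid now 90
[2] y-view keeps 18 columns → grid now 68
[3] z-view keeps 13 columns → grid now 34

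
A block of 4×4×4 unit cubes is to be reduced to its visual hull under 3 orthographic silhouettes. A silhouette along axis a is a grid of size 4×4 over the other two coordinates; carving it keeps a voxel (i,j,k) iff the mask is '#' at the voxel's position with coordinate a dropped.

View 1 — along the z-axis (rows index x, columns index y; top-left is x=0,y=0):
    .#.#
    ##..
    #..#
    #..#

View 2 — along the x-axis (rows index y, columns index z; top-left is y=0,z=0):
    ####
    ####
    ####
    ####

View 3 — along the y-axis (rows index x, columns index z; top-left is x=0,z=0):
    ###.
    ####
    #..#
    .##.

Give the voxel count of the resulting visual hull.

remaining voxels: 22

before carving: 64 voxels (4×4×4)
[1] z-view keeps 8 columns → grid now 32
[2] x-view keeps 16 columns → grid now 32
[3] y-view keeps 11 columns → grid now 22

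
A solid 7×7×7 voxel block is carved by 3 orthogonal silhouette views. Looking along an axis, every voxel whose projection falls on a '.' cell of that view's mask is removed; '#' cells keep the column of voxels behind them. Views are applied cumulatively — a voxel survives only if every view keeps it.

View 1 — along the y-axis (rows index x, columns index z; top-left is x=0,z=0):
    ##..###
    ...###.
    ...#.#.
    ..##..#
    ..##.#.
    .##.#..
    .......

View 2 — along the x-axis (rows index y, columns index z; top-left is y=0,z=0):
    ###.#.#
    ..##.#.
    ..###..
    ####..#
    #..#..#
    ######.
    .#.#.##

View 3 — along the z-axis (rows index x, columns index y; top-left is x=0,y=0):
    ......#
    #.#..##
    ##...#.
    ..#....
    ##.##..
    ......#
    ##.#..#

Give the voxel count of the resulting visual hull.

|visual hull| = 25

full grid |V| = 343
V1 y: intersect with XZ mask (19 set) -- 133 left
V2 x: intersect with YZ mask (29 set) -- 80 left
V3 z: intersect with XY mask (18 set) -- 25 left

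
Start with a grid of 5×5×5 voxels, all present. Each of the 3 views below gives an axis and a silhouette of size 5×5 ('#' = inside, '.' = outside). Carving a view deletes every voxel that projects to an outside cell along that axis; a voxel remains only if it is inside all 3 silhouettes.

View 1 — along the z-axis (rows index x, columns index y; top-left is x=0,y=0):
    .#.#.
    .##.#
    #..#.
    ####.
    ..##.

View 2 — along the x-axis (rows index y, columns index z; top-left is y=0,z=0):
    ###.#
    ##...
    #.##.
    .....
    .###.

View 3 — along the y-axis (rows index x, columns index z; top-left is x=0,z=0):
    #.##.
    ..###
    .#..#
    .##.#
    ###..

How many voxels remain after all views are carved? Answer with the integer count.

before carving: 125 voxels (5×5×5)
  1. axis=2 (XY plane), |mask|=13  ⇒  voxels=65
  2. axis=0 (YZ plane), |mask|=12  ⇒  voxels=26
  3. axis=1 (XZ plane), |mask|=14  ⇒  voxels=14

14 voxels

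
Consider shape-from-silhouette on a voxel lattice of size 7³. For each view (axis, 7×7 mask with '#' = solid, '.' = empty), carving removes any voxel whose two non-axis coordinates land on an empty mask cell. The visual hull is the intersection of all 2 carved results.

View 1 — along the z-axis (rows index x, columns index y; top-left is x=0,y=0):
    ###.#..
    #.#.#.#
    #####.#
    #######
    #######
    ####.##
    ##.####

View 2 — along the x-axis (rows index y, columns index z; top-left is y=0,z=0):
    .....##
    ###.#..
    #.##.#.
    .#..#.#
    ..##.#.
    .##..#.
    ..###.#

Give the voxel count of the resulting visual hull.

start: 7×7×7 = 343 voxels
[1] z-view keeps 40 columns → grid now 280
[2] x-view keeps 23 columns → grid now 131

voxel count = 131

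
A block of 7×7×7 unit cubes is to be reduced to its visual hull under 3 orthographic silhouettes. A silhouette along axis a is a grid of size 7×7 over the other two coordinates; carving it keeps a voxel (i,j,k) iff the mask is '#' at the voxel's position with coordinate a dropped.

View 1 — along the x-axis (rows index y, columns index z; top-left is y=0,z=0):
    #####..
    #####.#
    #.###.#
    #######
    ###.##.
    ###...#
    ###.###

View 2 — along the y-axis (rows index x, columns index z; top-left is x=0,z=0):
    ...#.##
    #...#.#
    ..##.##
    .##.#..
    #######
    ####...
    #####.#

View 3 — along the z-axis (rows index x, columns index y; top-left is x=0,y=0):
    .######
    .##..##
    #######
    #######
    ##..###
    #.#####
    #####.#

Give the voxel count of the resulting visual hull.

start: 7×7×7 = 343 voxels
after view 1 [x-axis, 38 of 49 cells solid] → remaining = 266
after view 2 [y-axis, 30 of 49 cells solid] → remaining = 165
after view 3 [z-axis, 41 of 49 cells solid] → remaining = 137

137 voxels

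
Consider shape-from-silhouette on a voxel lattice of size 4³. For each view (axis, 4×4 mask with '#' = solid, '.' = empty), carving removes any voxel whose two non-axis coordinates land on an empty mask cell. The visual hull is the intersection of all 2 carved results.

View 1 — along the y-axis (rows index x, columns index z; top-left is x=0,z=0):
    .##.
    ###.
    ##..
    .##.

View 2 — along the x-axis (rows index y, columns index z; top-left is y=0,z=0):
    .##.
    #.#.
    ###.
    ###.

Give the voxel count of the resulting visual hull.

start: 4×4×4 = 64 voxels
step 1: project along y, AND mask (9/16) → |grid| = 36
step 2: project along x, AND mask (10/16) → |grid| = 30

30 voxels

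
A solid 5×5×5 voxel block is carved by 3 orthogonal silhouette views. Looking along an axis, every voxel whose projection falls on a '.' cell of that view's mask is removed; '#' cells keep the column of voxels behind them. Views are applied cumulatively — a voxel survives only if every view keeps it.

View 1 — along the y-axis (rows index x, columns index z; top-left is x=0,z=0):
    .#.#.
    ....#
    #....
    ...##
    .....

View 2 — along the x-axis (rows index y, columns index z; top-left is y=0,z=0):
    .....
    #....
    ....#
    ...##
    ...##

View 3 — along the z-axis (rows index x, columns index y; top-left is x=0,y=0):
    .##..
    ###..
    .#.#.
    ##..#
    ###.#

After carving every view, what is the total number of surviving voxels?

before carving: 125 voxels (5×5×5)
carve view 1 (along y, XZ-mask fill 6/25): 30 voxels remain
carve view 2 (along x, YZ-mask fill 6/25): 11 voxels remain
carve view 3 (along z, XY-mask fill 14/25): 4 voxels remain

4 voxels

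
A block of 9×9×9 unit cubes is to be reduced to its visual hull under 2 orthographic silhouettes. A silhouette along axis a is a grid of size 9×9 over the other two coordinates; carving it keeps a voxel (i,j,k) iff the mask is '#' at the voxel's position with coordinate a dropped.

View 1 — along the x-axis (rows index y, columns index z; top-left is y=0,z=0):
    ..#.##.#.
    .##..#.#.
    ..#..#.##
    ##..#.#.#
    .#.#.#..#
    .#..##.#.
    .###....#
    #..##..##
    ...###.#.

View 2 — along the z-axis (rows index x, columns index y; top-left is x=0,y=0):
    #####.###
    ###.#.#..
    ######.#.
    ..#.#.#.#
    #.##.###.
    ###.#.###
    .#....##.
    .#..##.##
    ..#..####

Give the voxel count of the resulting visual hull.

initial block: 9^3 = 729
  1. axis=0 (YZ plane), |mask|=38  ⇒  voxels=342
  2. axis=2 (XY plane), |mask|=50  ⇒  voxels=210

voxel count = 210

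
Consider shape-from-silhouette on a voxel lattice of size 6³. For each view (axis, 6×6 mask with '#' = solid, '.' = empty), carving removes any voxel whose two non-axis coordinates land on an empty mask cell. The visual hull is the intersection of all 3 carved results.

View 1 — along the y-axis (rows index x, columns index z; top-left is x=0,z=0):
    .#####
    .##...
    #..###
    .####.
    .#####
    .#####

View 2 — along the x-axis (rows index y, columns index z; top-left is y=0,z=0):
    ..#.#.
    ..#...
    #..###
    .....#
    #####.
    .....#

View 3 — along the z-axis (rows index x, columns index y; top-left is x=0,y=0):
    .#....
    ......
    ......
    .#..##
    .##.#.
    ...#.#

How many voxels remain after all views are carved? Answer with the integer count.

before carving: 216 voxels (6×6×6)
[1] y-view keeps 25 columns → grid now 150
[2] x-view keeps 14 columns → grid now 59
[3] z-view keeps 9 columns → grid now 16

remaining voxels: 16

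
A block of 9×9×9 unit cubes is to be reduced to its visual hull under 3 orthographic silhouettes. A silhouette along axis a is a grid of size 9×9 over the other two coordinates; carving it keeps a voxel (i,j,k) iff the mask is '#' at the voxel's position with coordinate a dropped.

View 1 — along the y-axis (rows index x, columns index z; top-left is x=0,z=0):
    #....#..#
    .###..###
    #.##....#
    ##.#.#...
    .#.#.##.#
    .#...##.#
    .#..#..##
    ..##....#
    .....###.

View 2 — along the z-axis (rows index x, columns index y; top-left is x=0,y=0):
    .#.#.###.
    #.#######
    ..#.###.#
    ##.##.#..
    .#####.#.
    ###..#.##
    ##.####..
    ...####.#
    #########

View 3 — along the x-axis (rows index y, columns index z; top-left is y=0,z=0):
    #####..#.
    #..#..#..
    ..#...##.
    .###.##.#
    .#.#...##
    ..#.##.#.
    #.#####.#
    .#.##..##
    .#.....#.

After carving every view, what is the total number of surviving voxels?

start: 9×9×9 = 729 voxels
V1 y: intersect with XZ mask (36 set) -- 324 left
V2 z: intersect with XY mask (55 set) -- 223 left
V3 x: intersect with YZ mask (40 set) -- 113 left

voxel count = 113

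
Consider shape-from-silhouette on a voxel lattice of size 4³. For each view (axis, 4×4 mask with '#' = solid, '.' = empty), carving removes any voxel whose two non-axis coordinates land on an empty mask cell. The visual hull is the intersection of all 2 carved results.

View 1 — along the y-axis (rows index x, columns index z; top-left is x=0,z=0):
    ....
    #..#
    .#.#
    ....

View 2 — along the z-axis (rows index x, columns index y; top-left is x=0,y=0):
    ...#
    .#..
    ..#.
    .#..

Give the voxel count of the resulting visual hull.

|visual hull| = 4

full grid |V| = 64
after view 1 [y-axis, 4 of 16 cells solid] → remaining = 16
after view 2 [z-axis, 4 of 16 cells solid] → remaining = 4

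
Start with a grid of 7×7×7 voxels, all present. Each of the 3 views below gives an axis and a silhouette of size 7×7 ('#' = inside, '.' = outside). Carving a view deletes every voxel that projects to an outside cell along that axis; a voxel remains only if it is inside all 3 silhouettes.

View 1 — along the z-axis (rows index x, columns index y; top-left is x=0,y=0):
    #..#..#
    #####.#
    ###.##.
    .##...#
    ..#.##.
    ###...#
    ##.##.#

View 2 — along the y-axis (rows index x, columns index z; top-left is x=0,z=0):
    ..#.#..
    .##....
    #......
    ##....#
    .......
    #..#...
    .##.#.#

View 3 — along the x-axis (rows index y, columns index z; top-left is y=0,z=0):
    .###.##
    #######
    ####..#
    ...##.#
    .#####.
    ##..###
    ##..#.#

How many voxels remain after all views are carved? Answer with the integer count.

start: 7×7×7 = 343 voxels
[1] z-view keeps 29 columns → grid now 203
[2] y-view keeps 14 columns → grid now 60
[3] x-view keeps 34 columns → grid now 45

remaining voxels: 45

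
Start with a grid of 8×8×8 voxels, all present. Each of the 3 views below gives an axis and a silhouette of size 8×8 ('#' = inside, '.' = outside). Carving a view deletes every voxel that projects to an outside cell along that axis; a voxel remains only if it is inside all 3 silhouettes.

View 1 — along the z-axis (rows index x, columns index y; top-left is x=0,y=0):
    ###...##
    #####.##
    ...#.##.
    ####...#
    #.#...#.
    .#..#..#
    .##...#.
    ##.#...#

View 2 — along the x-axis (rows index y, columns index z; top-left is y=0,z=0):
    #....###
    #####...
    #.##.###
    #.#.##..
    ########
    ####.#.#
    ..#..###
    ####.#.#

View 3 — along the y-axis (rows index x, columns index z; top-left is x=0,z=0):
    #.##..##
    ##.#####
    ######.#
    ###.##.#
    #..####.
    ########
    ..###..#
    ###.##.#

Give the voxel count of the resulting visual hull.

134 voxels

start: 8×8×8 = 512 voxels
[1] z-view keeps 33 columns → grid now 264
[2] x-view keeps 43 columns → grid now 168
[3] y-view keeps 48 columns → grid now 134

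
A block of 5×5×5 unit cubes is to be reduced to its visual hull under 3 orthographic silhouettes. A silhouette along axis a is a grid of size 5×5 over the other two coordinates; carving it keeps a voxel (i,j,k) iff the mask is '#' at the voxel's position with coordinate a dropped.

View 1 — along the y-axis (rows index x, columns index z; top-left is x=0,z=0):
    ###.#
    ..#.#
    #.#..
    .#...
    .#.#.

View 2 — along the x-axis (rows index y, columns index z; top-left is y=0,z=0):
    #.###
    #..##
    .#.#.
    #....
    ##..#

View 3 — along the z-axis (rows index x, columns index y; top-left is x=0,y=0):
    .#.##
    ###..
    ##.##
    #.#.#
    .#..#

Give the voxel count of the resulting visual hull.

start: 5×5×5 = 125 voxels
step 1: project along y, AND mask (11/25) → |grid| = 55
step 2: project along x, AND mask (13/25) → |grid| = 26
step 3: project along z, AND mask (15/25) → |grid| = 18

18 voxels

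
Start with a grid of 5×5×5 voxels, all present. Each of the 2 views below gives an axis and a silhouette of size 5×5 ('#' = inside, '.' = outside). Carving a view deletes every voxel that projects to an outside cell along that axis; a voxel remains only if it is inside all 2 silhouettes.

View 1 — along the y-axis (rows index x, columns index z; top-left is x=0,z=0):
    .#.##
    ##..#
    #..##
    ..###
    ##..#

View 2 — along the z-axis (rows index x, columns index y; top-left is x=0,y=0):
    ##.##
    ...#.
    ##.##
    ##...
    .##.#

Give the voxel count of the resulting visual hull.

start: 5×5×5 = 125 voxels
  1. axis=1 (XZ plane), |mask|=15  ⇒  voxels=75
  2. axis=2 (XY plane), |mask|=14  ⇒  voxels=42

voxel count = 42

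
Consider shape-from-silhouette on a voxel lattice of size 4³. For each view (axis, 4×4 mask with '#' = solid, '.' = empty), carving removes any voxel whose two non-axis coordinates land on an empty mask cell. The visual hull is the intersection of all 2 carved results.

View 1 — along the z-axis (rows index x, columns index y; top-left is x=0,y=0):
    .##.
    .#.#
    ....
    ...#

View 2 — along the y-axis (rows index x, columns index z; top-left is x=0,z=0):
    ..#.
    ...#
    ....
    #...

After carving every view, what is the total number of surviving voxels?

before carving: 64 voxels (4×4×4)
  1. axis=2 (XY plane), |mask|=5  ⇒  voxels=20
  2. axis=1 (XZ plane), |mask|=3  ⇒  voxels=5

|visual hull| = 5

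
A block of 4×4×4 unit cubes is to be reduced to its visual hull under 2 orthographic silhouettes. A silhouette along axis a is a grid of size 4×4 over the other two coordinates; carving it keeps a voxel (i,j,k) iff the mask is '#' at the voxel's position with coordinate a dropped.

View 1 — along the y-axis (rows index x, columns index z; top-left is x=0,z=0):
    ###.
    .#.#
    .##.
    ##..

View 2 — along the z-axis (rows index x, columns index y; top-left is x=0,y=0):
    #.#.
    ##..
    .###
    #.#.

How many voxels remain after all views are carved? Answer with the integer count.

full grid |V| = 64
step 1: project along y, AND mask (9/16) → |grid| = 36
step 2: project along z, AND mask (9/16) → |grid| = 20

remaining voxels: 20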